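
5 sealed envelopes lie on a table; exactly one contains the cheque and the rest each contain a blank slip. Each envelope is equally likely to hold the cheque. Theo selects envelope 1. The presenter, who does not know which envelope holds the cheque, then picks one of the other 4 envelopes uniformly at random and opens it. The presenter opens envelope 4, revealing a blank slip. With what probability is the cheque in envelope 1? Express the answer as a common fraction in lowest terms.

1/4

Consider each possible location of the cheque in turn.
If it is in any of envelopes 1, 2, 3, and 5 (prior 1/5 each): the presenter picks envelope 4 with probability 1/4 regardless, and it is not the prize; weight (1/5)·(1/4) = 1/20 each.
If it is in envelope 4 (prior 1/5): the presenter opened envelope 4, so this case is ruled out; weight (1/5)·0 = 0.
The weights sum to 1/5.
So P(the cheque in envelope 1 | the presenter opened envelope 4) = (1/20) / (1/5) = 1/4.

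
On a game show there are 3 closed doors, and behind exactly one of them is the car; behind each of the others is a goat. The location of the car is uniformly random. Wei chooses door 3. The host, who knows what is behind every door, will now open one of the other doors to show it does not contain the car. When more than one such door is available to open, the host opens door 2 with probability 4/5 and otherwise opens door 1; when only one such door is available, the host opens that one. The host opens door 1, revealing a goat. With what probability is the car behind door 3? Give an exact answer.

1/6

Apply Bayes' rule, conditioning on where the car actually is.
If it is behind door 1 (prior 1/3): the host opened door 1, so this case is ruled out; weight (1/3)·0 = 0.
If it is behind door 2 (prior 1/3): only door 1 is available, probability 1; weight (1/3)·1 = 1/3.
If it is behind door 3 (prior 1/3): door 2 is available but not opened, probability 1/5; weight (1/3)·(1/5) = 1/15.
The weights sum to 2/5.
So P(the car behind door 3 | the host opened door 1) = (1/15) / (2/5) = 1/6.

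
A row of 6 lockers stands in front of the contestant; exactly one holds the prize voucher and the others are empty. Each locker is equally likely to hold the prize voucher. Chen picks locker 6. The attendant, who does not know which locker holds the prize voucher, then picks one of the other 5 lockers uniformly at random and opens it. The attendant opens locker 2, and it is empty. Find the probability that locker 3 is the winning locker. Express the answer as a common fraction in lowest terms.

1/5

Consider each possible location of the prize voucher in turn.
If it is in any of lockers 1, 3, 4, 5, and 6 (prior 1/6 each): the attendant picks locker 2 with probability 1/5 regardless, and it is not the prize; weight (1/6)·(1/5) = 1/30 each.
If it is in locker 2 (prior 1/6): the attendant opened locker 2, so this case is ruled out; weight (1/6)·0 = 0.
The weights sum to 1/6.
So P(the prize voucher in locker 3 | the attendant opened locker 2) = (1/30) / (1/6) = 1/5.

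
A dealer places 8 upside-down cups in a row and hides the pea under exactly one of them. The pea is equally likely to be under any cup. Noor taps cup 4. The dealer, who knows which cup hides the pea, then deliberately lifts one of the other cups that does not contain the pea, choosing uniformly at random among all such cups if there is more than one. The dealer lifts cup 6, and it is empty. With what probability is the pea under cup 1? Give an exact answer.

Consider each possible location of the pea in turn.
If it is under any of cups 1, 2, 3, 5, 7, and 8 (prior 1/8 each): the dealer has 6 equally likely choices, so probability 1/6; weight (1/8)·(1/6) = 1/48 each.
If it is under cup 4 (prior 1/8): the dealer has 7 equally likely choices, so probability 1/7; weight (1/8)·(1/7) = 1/56.
If it is under cup 6 (prior 1/8): the dealer opened cup 6, so this case is ruled out; weight (1/8)·0 = 0.
The weights sum to 1/7.
So P(the pea under cup 1 | the dealer opened cup 6) = (1/48) / (1/7) = 7/48.

7/48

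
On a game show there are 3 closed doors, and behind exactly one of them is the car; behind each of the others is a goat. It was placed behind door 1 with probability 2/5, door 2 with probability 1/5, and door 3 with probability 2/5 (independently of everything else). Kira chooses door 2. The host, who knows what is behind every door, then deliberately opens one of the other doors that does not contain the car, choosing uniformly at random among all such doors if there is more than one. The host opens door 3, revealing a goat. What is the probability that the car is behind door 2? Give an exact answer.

1/5

Consider each possible location of the car in turn.
If it is behind door 1 (prior 2/5): the host has no choice, probability 1; weight (2/5)·1 = 2/5.
If it is behind door 2 (prior 1/5): the host has 2 equally likely choices, so probability 1/2; weight (1/5)·(1/2) = 1/10.
If it is behind door 3 (prior 2/5): the host opened door 3, so this case is ruled out; weight (2/5)·0 = 0.
The weights sum to 1/2.
So P(the car behind door 2 | the host opened door 3) = (1/10) / (1/2) = 1/5.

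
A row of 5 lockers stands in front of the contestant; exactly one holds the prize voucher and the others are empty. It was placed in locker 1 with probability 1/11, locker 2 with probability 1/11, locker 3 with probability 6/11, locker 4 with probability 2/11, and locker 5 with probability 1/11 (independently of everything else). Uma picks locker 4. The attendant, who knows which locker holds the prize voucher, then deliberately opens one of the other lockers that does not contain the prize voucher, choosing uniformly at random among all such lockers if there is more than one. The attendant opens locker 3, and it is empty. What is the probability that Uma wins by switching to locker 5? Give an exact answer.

Consider each possible location of the prize voucher in turn.
If it is in any of lockers 1, 2, and 5 (prior 1/11 each): the attendant has 3 equally likely choices, so probability 1/3; weight (1/11)·(1/3) = 1/33 each.
If it is in locker 3 (prior 6/11): the attendant opened locker 3, so this case is ruled out; weight (6/11)·0 = 0.
If it is in locker 4 (prior 2/11): the attendant has 4 equally likely choices, so probability 1/4; weight (2/11)·(1/4) = 1/22.
The weights sum to 3/22.
So P(the prize voucher in locker 5 | the attendant opened locker 3) = (1/33) / (3/22) = 2/9.

2/9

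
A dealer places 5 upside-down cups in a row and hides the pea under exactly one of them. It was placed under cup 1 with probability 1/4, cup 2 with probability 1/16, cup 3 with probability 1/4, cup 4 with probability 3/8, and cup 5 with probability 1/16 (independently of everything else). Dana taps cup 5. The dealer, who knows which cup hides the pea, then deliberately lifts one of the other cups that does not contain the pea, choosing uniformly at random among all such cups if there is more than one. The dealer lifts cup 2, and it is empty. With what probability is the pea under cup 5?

Apply Bayes' rule, conditioning on where the pea actually is.
If it is under either of cups 1 and 3 (prior 1/4 each): the dealer has 3 equally likely choices, so probability 1/3; weight (1/4)·(1/3) = 1/12 each.
If it is under cup 2 (prior 1/16): the dealer opened cup 2, so this case is ruled out; weight (1/16)·0 = 0.
If it is under cup 4 (prior 3/8): the dealer has 3 equally likely choices, so probability 1/3; weight (3/8)·(1/3) = 1/8.
If it is under cup 5 (prior 1/16): the dealer has 4 equally likely choices, so probability 1/4; weight (1/16)·(1/4) = 1/64.
The weights sum to 59/192.
So P(the pea under cup 5 | the dealer opened cup 2) = (1/64) / (59/192) = 3/59.

3/59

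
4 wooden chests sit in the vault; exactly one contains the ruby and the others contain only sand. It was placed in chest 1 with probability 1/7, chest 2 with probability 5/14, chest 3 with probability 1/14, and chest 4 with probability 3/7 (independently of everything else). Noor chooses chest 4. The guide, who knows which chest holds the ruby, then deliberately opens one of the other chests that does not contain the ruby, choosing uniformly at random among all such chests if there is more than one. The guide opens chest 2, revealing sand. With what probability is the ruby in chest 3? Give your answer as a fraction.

1/7

Condition on the true location of the ruby.
If it is in chest 1 (prior 1/7): the guide has 2 equally likely choices, so probability 1/2; weight (1/7)·(1/2) = 1/14.
If it is in chest 2 (prior 5/14): the guide opened chest 2, so this case is ruled out; weight (5/14)·0 = 0.
If it is in chest 3 (prior 1/14): the guide has 2 equally likely choices, so probability 1/2; weight (1/14)·(1/2) = 1/28.
If it is in chest 4 (prior 3/7): the guide has 3 equally likely choices, so probability 1/3; weight (3/7)·(1/3) = 1/7.
The weights sum to 1/4.
So P(the ruby in chest 3 | the guide opened chest 2) = (1/28) / (1/4) = 1/7.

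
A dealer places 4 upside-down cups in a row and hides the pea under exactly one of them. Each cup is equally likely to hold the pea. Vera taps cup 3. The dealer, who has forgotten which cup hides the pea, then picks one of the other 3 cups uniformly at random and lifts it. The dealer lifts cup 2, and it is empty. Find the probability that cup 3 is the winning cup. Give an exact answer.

1/3

Because the dealer chose which cup to lift without knowing where the pea is, the choice is independent of the prize location. Learning that cup 2 does not hold the pea simply rules out that one location and leaves the remaining 3 cups still equally likely by symmetry.
So P(the pea under cup 3) = 1/3.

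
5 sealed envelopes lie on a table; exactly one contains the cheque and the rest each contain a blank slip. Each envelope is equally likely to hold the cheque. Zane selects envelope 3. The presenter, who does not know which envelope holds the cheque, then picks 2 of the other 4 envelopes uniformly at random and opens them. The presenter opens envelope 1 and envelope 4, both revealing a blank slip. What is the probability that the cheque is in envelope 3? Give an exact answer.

1/3

Consider each possible location of the cheque in turn.
If it is in either of envelopes 1 and 4 (prior 1/5 each): that envelope was opened and seen not to hold the prize — ruled out; weight (1/5)·0 = 0 each.
If it is in any of envelopes 2, 3, and 5 (prior 1/5 each): the presenter picks exactly this set with probability 1/6 regardless, and none is the prize; weight (1/5)·(1/6) = 1/30 each.
The weights sum to 1/10.
So P(the cheque in envelope 3 | the presenter opened envelope 1 and envelope 4) = (1/30) / (1/10) = 1/3.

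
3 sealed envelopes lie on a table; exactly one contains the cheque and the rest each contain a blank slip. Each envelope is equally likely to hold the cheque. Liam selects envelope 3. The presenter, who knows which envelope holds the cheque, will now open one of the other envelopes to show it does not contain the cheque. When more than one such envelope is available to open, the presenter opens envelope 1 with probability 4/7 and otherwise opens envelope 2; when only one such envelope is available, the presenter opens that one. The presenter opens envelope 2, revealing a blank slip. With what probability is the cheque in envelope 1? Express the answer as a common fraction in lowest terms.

7/10

Consider each possible location of the cheque in turn.
If it is in envelope 1 (prior 1/3): only envelope 2 is available, probability 1; weight (1/3)·1 = 1/3.
If it is in envelope 2 (prior 1/3): the presenter opened envelope 2, so this case is ruled out; weight (1/3)·0 = 0.
If it is in envelope 3 (prior 1/3): envelope 1 is available but not opened, probability 3/7; weight (1/3)·(3/7) = 1/7.
The weights sum to 10/21.
So P(the cheque in envelope 1 | the presenter opened envelope 2) = (1/3) / (10/21) = 7/10.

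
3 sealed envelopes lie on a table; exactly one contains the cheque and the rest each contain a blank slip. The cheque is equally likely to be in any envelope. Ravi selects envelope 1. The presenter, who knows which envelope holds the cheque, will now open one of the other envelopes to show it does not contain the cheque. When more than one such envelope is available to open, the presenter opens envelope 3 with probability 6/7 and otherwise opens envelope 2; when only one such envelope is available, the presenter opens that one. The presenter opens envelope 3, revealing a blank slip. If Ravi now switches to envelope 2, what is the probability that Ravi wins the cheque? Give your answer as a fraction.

7/13

Apply Bayes' rule, conditioning on where the cheque actually is.
If it is in envelope 1 (prior 1/3): envelope 3 is available, opened with probability 6/7; weight (1/3)·(6/7) = 2/7.
If it is in envelope 2 (prior 1/3): only envelope 3 is available, probability 1; weight (1/3)·1 = 1/3.
If it is in envelope 3 (prior 1/3): the presenter opened envelope 3, so this case is ruled out; weight (1/3)·0 = 0.
The weights sum to 13/21.
So P(the cheque in envelope 2 | the presenter opened envelope 3) = (1/3) / (13/21) = 7/13.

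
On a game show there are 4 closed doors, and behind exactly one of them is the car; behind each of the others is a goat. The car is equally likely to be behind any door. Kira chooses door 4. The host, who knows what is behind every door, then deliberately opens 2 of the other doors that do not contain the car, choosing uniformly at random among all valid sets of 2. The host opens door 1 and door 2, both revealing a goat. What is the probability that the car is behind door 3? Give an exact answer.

3/4

Condition on the true location of the car.
If it is behind either of doors 1 and 2 (prior 1/4 each): that door was opened and seen not to hold the prize — ruled out; weight (1/4)·0 = 0 each.
If it is behind door 3 (prior 1/4): the host has no choice, probability 1; weight (1/4)·1 = 1/4.
If it is behind door 4 (prior 1/4): the host has 3 equally likely choices, so probability 1/3; weight (1/4)·(1/3) = 1/12.
The weights sum to 1/3.
So P(the car behind door 3 | the host opened door 1 and door 2) = (1/4) / (1/3) = 3/4.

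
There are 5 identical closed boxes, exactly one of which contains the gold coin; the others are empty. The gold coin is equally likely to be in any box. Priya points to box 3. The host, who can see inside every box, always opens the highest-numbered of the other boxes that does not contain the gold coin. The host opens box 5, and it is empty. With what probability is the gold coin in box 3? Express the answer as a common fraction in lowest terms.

Apply Bayes' rule, conditioning on where the gold coin actually is.
If it is in any of boxes 1, 2, 3, and 4 (prior 1/5 each): box 5 is the highest-numbered option available, probability 1; weight (1/5)·1 = 1/5 each.
If it is in box 5 (prior 1/5): the host opened box 5, so this case is ruled out; weight (1/5)·0 = 0.
The weights sum to 4/5.
So P(the gold coin in box 3 | the host opened box 5) = (1/5) / (4/5) = 1/4.

1/4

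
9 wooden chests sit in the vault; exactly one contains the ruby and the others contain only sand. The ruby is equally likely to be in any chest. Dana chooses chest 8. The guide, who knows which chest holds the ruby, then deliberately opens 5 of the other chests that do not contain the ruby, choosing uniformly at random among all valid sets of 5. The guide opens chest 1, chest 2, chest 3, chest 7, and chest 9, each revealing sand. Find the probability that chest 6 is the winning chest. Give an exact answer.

8/27

Consider each possible location of the ruby in turn.
If it is in any of chests 1, 2, 3, 7, and 9 (prior 1/9 each): that chest was opened and seen not to hold the prize — ruled out; weight (1/9)·0 = 0 each.
If it is in any of chests 4, 5, and 6 (prior 1/9 each): the guide has 21 equally likely choices, so probability 1/21; weight (1/9)·(1/21) = 1/189 each.
If it is in chest 8 (prior 1/9): the guide has 56 equally likely choices, so probability 1/56; weight (1/9)·(1/56) = 1/504.
The weights sum to 1/56.
So P(the ruby in chest 6 | the guide opened chest 1, chest 2, chest 3, chest 7, and chest 9) = (1/189) / (1/56) = 8/27.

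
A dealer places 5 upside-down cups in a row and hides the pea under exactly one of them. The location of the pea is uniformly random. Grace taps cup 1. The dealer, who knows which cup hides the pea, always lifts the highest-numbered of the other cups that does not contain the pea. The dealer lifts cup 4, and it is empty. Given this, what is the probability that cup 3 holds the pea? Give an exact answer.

0

Apply Bayes' rule, conditioning on where the pea actually is.
If it is under any of cups 1, 2, and 3 (prior 1/5 each): the dealer would have opened cup 5 instead, probability 0; weight (1/5)·0 = 0 each.
If it is under cup 4 (prior 1/5): the dealer opened cup 4, so this case is ruled out; weight (1/5)·0 = 0.
If it is under cup 5 (prior 1/5): cup 4 is the highest-numbered option available, probability 1; weight (1/5)·1 = 1/5.
The weights sum to 1/5.
So P(the pea under cup 3 | the dealer opened cup 4) = 0 / (1/5) = 0.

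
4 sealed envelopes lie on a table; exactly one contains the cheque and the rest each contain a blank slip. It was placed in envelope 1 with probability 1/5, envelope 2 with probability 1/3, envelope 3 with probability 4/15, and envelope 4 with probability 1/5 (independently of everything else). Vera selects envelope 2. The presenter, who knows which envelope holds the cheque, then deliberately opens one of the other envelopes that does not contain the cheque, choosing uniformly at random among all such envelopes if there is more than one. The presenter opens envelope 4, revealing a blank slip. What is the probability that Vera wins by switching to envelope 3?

12/31

Apply Bayes' rule, conditioning on where the cheque actually is.
If it is in envelope 1 (prior 1/5): the presenter has 2 equally likely choices, so probability 1/2; weight (1/5)·(1/2) = 1/10.
If it is in envelope 2 (prior 1/3): the presenter has 3 equally likely choices, so probability 1/3; weight (1/3)·(1/3) = 1/9.
If it is in envelope 3 (prior 4/15): the presenter has 2 equally likely choices, so probability 1/2; weight (4/15)·(1/2) = 2/15.
If it is in envelope 4 (prior 1/5): the presenter opened envelope 4, so this case is ruled out; weight (1/5)·0 = 0.
The weights sum to 31/90.
So P(the cheque in envelope 3 | the presenter opened envelope 4) = (2/15) / (31/90) = 12/31.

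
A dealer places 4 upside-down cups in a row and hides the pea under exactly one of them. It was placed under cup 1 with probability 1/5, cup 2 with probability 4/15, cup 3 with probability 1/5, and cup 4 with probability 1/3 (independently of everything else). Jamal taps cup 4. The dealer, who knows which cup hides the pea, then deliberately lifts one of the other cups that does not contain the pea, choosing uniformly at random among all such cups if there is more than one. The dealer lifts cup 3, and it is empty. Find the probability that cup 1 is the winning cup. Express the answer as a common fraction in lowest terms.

Consider each possible location of the pea in turn.
If it is under cup 1 (prior 1/5): the dealer has 2 equally likely choices, so probability 1/2; weight (1/5)·(1/2) = 1/10.
If it is under cup 2 (prior 4/15): the dealer has 2 equally likely choices, so probability 1/2; weight (4/15)·(1/2) = 2/15.
If it is under cup 3 (prior 1/5): the dealer opened cup 3, so this case is ruled out; weight (1/5)·0 = 0.
If it is under cup 4 (prior 1/3): the dealer has 3 equally likely choices, so probability 1/3; weight (1/3)·(1/3) = 1/9.
The weights sum to 31/90.
So P(the pea under cup 1 | the dealer opened cup 3) = (1/10) / (31/90) = 9/31.

9/31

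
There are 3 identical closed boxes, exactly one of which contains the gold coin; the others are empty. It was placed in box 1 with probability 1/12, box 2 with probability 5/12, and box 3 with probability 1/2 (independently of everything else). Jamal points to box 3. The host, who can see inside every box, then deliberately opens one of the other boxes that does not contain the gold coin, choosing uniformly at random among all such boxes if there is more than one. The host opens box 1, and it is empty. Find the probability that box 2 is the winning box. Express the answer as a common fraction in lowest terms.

Apply Bayes' rule, conditioning on where the gold coin actually is.
If it is in box 1 (prior 1/12): the host opened box 1, so this case is ruled out; weight (1/12)·0 = 0.
If it is in box 2 (prior 5/12): the host has no choice, probability 1; weight (5/12)·1 = 5/12.
If it is in box 3 (prior 1/2): the host has 2 equally likely choices, so probability 1/2; weight (1/2)·(1/2) = 1/4.
The weights sum to 2/3.
So P(the gold coin in box 2 | the host opened box 1) = (5/12) / (2/3) = 5/8.

5/8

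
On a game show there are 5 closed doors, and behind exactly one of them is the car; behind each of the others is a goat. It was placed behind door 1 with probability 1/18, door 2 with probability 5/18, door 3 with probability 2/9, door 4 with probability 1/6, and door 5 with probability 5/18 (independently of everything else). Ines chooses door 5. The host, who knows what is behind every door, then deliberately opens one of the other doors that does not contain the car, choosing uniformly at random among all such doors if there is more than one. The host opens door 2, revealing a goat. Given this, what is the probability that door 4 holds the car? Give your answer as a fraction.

12/47

Apply Bayes' rule, conditioning on where the car actually is.
If it is behind door 1 (prior 1/18): the host has 3 equally likely choices, so probability 1/3; weight (1/18)·(1/3) = 1/54.
If it is behind door 2 (prior 5/18): the host opened door 2, so this case is ruled out; weight (5/18)·0 = 0.
If it is behind door 3 (prior 2/9): the host has 3 equally likely choices, so probability 1/3; weight (2/9)·(1/3) = 2/27.
If it is behind door 4 (prior 1/6): the host has 3 equally likely choices, so probability 1/3; weight (1/6)·(1/3) = 1/18.
If it is behind door 5 (prior 5/18): the host has 4 equally likely choices, so probability 1/4; weight (5/18)·(1/4) = 5/72.
The weights sum to 47/216.
So P(the car behind door 4 | the host opened door 2) = (1/18) / (47/216) = 12/47.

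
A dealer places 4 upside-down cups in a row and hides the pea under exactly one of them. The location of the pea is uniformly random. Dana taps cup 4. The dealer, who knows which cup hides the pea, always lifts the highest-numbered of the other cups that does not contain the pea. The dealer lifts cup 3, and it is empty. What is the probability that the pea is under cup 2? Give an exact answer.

1/3

Consider each possible location of the pea in turn.
If it is under any of cups 1, 2, and 4 (prior 1/4 each): cup 3 is the highest-numbered option available, probability 1; weight (1/4)·1 = 1/4 each.
If it is under cup 3 (prior 1/4): the dealer opened cup 3, so this case is ruled out; weight (1/4)·0 = 0.
The weights sum to 3/4.
So P(the pea under cup 2 | the dealer opened cup 3) = (1/4) / (3/4) = 1/3.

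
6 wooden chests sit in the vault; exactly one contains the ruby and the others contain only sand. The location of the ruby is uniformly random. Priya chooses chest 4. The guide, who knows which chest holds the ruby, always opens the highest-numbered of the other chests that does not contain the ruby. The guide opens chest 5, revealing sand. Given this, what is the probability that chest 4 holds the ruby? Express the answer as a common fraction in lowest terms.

0

Consider each possible location of the ruby in turn.
If it is in any of chests 1, 2, 3, and 4 (prior 1/6 each): the guide would have opened chest 6 instead, probability 0; weight (1/6)·0 = 0 each.
If it is in chest 5 (prior 1/6): the guide opened chest 5, so this case is ruled out; weight (1/6)·0 = 0.
If it is in chest 6 (prior 1/6): chest 5 is the highest-numbered option available, probability 1; weight (1/6)·1 = 1/6.
The weights sum to 1/6.
So P(the ruby in chest 4 | the guide opened chest 5) = 0 / (1/6) = 0.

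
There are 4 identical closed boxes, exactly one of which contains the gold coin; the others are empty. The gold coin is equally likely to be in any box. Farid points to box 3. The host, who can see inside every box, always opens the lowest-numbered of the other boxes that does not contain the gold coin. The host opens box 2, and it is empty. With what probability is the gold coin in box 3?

0

Apply Bayes' rule, conditioning on where the gold coin actually is.
If it is in box 1 (prior 1/4): box 2 is the lowest-numbered option available, probability 1; weight (1/4)·1 = 1/4.
If it is in box 2 (prior 1/4): the host opened box 2, so this case is ruled out; weight (1/4)·0 = 0.
If it is in either of boxes 3 and 4 (prior 1/4 each): the host would have opened box 1 instead, probability 0; weight (1/4)·0 = 0 each.
The weights sum to 1/4.
So P(the gold coin in box 3 | the host opened box 2) = 0 / (1/4) = 0.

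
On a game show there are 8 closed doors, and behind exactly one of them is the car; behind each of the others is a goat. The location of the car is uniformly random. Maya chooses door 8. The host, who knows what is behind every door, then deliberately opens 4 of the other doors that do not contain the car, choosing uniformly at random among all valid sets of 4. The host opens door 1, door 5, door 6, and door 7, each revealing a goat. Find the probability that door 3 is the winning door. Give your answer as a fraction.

Condition on the true location of the car.
If it is behind any of doors 1, 5, 6, and 7 (prior 1/8 each): that door was opened and seen not to hold the prize — ruled out; weight (1/8)·0 = 0 each.
If it is behind any of doors 2, 3, and 4 (prior 1/8 each): the host has 15 equally likely choices, so probability 1/15; weight (1/8)·(1/15) = 1/120 each.
If it is behind door 8 (prior 1/8): the host has 35 equally likely choices, so probability 1/35; weight (1/8)·(1/35) = 1/280.
The weights sum to 1/35.
So P(the car behind door 3 | the host opened door 1, door 5, door 6, and door 7) = (1/120) / (1/35) = 7/24.

7/24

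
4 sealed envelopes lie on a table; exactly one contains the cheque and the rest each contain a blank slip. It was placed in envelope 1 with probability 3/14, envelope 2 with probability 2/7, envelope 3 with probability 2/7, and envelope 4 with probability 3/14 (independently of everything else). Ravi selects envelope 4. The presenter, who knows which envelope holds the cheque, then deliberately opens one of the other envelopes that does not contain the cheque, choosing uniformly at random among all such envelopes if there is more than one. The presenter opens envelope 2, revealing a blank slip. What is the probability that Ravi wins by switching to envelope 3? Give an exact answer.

Consider each possible location of the cheque in turn.
If it is in envelope 1 (prior 3/14): the presenter has 2 equally likely choices, so probability 1/2; weight (3/14)·(1/2) = 3/28.
If it is in envelope 2 (prior 2/7): the presenter opened envelope 2, so this case is ruled out; weight (2/7)·0 = 0.
If it is in envelope 3 (prior 2/7): the presenter has 2 equally likely choices, so probability 1/2; weight (2/7)·(1/2) = 1/7.
If it is in envelope 4 (prior 3/14): the presenter has 3 equally likely choices, so probability 1/3; weight (3/14)·(1/3) = 1/14.
The weights sum to 9/28.
So P(the cheque in envelope 3 | the presenter opened envelope 2) = (1/7) / (9/28) = 4/9.

4/9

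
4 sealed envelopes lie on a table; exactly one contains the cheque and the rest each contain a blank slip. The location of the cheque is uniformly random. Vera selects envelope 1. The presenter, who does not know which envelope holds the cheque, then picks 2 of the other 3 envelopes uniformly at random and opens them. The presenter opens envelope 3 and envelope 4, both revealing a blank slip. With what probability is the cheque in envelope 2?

Consider each possible location of the cheque in turn.
If it is in either of envelopes 1 and 2 (prior 1/4 each): the presenter picks exactly this set with probability 1/3 regardless, and none is the prize; weight (1/4)·(1/3) = 1/12 each.
If it is in either of envelopes 3 and 4 (prior 1/4 each): that envelope was opened and seen not to hold the prize — ruled out; weight (1/4)·0 = 0 each.
The weights sum to 1/6.
So P(the cheque in envelope 2 | the presenter opened envelope 3 and envelope 4) = (1/12) / (1/6) = 1/2.

1/2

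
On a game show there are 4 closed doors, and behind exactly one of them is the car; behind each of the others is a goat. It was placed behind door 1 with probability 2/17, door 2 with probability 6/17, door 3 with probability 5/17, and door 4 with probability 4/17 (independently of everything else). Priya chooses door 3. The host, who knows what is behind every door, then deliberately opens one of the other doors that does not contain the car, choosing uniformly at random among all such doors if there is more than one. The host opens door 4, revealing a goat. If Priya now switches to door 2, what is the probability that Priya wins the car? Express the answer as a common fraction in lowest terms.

Apply Bayes' rule, conditioning on where the car actually is.
If it is behind door 1 (prior 2/17): the host has 2 equally likely choices, so probability 1/2; weight (2/17)·(1/2) = 1/17.
If it is behind door 2 (prior 6/17): the host has 2 equally likely choices, so probability 1/2; weight (6/17)·(1/2) = 3/17.
If it is behind door 3 (prior 5/17): the host has 3 equally likely choices, so probability 1/3; weight (5/17)·(1/3) = 5/51.
If it is behind door 4 (prior 4/17): the host opened door 4, so this case is ruled out; weight (4/17)·0 = 0.
The weights sum to 1/3.
So P(the car behind door 2 | the host opened door 4) = (3/17) / (1/3) = 9/17.

9/17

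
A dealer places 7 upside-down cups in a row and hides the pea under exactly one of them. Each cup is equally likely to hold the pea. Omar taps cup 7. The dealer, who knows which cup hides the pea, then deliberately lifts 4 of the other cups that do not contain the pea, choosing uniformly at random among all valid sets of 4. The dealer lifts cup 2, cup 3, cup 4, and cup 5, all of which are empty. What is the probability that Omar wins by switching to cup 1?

Apply Bayes' rule, conditioning on where the pea actually is.
If it is under either of cups 1 and 6 (prior 1/7 each): the dealer has 5 equally likely choices, so probability 1/5; weight (1/7)·(1/5) = 1/35 each.
If it is under any of cups 2, 3, 4, and 5 (prior 1/7 each): that cup was opened and seen not to hold the prize — ruled out; weight (1/7)·0 = 0 each.
If it is under cup 7 (prior 1/7): the dealer has 15 equally likely choices, so probability 1/15; weight (1/7)·(1/15) = 1/105.
The weights sum to 1/15.
So P(the pea under cup 1 | the dealer opened cup 2, cup 3, cup 4, and cup 5) = (1/35) / (1/15) = 3/7.

3/7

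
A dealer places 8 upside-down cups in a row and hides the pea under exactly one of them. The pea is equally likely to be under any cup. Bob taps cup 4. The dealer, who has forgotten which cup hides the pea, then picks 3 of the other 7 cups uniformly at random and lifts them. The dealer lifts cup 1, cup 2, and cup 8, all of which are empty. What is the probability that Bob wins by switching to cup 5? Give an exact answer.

1/5

Condition on the true location of the pea.
If it is under any of cups 1, 2, and 8 (prior 1/8 each): that cup was opened and seen not to hold the prize — ruled out; weight (1/8)·0 = 0 each.
If it is under any of cups 3, 4, 5, 6, and 7 (prior 1/8 each): the dealer picks exactly this set with probability 1/35 regardless, and none is the prize; weight (1/8)·(1/35) = 1/280 each.
The weights sum to 1/56.
So P(the pea under cup 5 | the dealer opened cup 1, cup 2, and cup 8) = (1/280) / (1/56) = 1/5.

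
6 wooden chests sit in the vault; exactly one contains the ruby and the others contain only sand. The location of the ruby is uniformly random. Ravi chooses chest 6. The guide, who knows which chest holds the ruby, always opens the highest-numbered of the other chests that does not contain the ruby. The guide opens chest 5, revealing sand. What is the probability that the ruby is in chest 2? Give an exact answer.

1/5

Consider each possible location of the ruby in turn.
If it is in any of chests 1, 2, 3, 4, and 6 (prior 1/6 each): chest 5 is the highest-numbered option available, probability 1; weight (1/6)·1 = 1/6 each.
If it is in chest 5 (prior 1/6): the guide opened chest 5, so this case is ruled out; weight (1/6)·0 = 0.
The weights sum to 5/6.
So P(the ruby in chest 2 | the guide opened chest 5) = (1/6) / (5/6) = 1/5.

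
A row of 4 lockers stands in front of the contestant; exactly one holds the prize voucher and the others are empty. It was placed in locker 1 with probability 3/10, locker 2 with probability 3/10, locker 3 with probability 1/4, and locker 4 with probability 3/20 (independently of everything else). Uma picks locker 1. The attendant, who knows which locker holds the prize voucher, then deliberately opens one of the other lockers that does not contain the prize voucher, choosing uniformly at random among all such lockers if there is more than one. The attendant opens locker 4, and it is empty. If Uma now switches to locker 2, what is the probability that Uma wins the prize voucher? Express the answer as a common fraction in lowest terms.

Consider each possible location of the prize voucher in turn.
If it is in locker 1 (prior 3/10): the attendant has 3 equally likely choices, so probability 1/3; weight (3/10)·(1/3) = 1/10.
If it is in locker 2 (prior 3/10): the attendant has 2 equally likely choices, so probability 1/2; weight (3/10)·(1/2) = 3/20.
If it is in locker 3 (prior 1/4): the attendant has 2 equally likely choices, so probability 1/2; weight (1/4)·(1/2) = 1/8.
If it is in locker 4 (prior 3/20): the attendant opened locker 4, so this case is ruled out; weight (3/20)·0 = 0.
The weights sum to 3/8.
So P(the prize voucher in locker 2 | the attendant opened locker 4) = (3/20) / (3/8) = 2/5.

2/5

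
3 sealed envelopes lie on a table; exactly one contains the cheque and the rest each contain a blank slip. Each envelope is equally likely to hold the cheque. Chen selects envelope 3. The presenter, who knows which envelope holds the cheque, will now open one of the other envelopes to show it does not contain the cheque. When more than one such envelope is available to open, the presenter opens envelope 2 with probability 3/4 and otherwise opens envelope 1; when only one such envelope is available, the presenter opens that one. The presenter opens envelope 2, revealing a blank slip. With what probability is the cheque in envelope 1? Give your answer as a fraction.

4/7

Consider each possible location of the cheque in turn.
If it is in envelope 1 (prior 1/3): only envelope 2 is available, probability 1; weight (1/3)·1 = 1/3.
If it is in envelope 2 (prior 1/3): the presenter opened envelope 2, so this case is ruled out; weight (1/3)·0 = 0.
If it is in envelope 3 (prior 1/3): envelope 2 is available, opened with probability 3/4; weight (1/3)·(3/4) = 1/4.
The weights sum to 7/12.
So P(the cheque in envelope 1 | the presenter opened envelope 2) = (1/3) / (7/12) = 4/7.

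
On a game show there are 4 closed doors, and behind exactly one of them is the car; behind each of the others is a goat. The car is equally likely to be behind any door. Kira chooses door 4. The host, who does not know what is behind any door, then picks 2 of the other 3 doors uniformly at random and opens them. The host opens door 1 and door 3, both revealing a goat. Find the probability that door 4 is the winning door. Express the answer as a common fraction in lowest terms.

1/2

Condition on the true location of the car.
If it is behind either of doors 1 and 3 (prior 1/4 each): that door was opened and seen not to hold the prize — ruled out; weight (1/4)·0 = 0 each.
If it is behind either of doors 2 and 4 (prior 1/4 each): the host picks exactly this set with probability 1/3 regardless, and none is the prize; weight (1/4)·(1/3) = 1/12 each.
The weights sum to 1/6.
So P(the car behind door 4 | the host opened door 1 and door 3) = (1/12) / (1/6) = 1/2.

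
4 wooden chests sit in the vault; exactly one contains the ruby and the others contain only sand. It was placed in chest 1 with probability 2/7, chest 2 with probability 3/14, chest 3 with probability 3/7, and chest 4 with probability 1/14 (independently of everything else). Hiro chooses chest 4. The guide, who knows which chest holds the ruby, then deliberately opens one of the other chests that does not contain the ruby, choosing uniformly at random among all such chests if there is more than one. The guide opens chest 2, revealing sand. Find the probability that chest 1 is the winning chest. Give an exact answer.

3/8

Condition on the true location of the ruby.
If it is in chest 1 (prior 2/7): the guide has 2 equally likely choices, so probability 1/2; weight (2/7)·(1/2) = 1/7.
If it is in chest 2 (prior 3/14): the guide opened chest 2, so this case is ruled out; weight (3/14)·0 = 0.
If it is in chest 3 (prior 3/7): the guide has 2 equally likely choices, so probability 1/2; weight (3/7)·(1/2) = 3/14.
If it is in chest 4 (prior 1/14): the guide has 3 equally likely choices, so probability 1/3; weight (1/14)·(1/3) = 1/42.
The weights sum to 8/21.
So P(the ruby in chest 1 | the guide opened chest 2) = (1/7) / (8/21) = 3/8.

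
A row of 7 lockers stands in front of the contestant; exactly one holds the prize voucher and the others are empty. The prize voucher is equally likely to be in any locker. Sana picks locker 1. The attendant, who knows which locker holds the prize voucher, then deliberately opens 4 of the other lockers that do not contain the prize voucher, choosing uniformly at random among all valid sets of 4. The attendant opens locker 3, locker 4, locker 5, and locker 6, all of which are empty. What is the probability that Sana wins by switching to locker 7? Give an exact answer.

Apply Bayes' rule, conditioning on where the prize voucher actually is.
If it is in locker 1 (prior 1/7): the attendant has 15 equally likely choices, so probability 1/15; weight (1/7)·(1/15) = 1/105.
If it is in either of lockers 2 and 7 (prior 1/7 each): the attendant has 5 equally likely choices, so probability 1/5; weight (1/7)·(1/5) = 1/35 each.
If it is in any of lockers 3, 4, 5, and 6 (prior 1/7 each): that locker was opened and seen not to hold the prize — ruled out; weight (1/7)·0 = 0 each.
The weights sum to 1/15.
So P(the prize voucher in locker 7 | the attendant opened locker 3, locker 4, locker 5, and locker 6) = (1/35) / (1/15) = 3/7.

3/7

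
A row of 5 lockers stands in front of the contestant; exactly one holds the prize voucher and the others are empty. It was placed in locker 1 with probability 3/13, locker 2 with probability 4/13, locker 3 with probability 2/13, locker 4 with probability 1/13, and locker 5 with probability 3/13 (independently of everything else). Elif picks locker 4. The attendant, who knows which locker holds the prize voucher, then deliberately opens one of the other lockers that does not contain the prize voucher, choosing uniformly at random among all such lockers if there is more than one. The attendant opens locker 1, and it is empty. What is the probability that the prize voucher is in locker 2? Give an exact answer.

16/39

Apply Bayes' rule, conditioning on where the prize voucher actually is.
If it is in locker 1 (prior 3/13): the attendant opened locker 1, so this case is ruled out; weight (3/13)·0 = 0.
If it is in locker 2 (prior 4/13): the attendant has 3 equally likely choices, so probability 1/3; weight (4/13)·(1/3) = 4/39.
If it is in locker 3 (prior 2/13): the attendant has 3 equally likely choices, so probability 1/3; weight (2/13)·(1/3) = 2/39.
If it is in locker 4 (prior 1/13): the attendant has 4 equally likely choices, so probability 1/4; weight (1/13)·(1/4) = 1/52.
If it is in locker 5 (prior 3/13): the attendant has 3 equally likely choices, so probability 1/3; weight (3/13)·(1/3) = 1/13.
The weights sum to 1/4.
So P(the prize voucher in locker 2 | the attendant opened locker 1) = (4/39) / (1/4) = 16/39.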